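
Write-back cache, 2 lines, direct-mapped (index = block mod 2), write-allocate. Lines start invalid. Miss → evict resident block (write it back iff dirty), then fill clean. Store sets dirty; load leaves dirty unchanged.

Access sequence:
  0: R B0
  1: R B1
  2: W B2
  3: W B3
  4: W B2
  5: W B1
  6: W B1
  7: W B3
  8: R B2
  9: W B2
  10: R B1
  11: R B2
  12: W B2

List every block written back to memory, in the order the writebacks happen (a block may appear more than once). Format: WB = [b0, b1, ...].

0: R B0 -> L0 miss  d=-]
1: R B1 -> L1 miss  d=-]
2: W B2 -> L0 miss  d=D]
3: W B3 -> L1 miss  d=D]
4: W B2 -> L0 hit  d=D]
5: W B1 -> L1 miss wb->B3  d=D]
6: W B1 -> L1 hit  d=D]
7: W B3 -> L1 miss wb->B1  d=D]
8: R B2 -> L0 hit  d=D]
9: W B2 -> L0 hit  d=D]
10: R B1 -> L1 miss wb->B3  d=-]
11: R B2 -> L0 hit  d=D]
12: W B2 -> L0 hit  d=D]

WB = [3, 1, 3]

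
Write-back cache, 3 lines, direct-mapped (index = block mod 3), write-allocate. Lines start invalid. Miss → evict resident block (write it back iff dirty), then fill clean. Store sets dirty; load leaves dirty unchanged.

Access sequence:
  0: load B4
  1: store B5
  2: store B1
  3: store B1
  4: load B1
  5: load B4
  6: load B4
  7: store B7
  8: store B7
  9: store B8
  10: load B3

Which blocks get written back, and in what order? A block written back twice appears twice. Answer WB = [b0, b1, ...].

  0 | R B4 → L1 miss [-]
  1 | W B5 → L2 miss [D]
  2 | W B1 → L1 miss [D]
  3 | W B1 → L1 hit [D]
  4 | R B1 → L1 hit [D]
  5 | R B4 → L1 miss wb→B1 [-]
  6 | R B4 → L1 hit [-]
  7 | W B7 → L1 miss [D]
  8 | W B7 → L1 hit [D]
  9 | W B8 → L2 miss wb→B5 [D]
  10 | R B3 → L0 miss [-]

WB = [1, 5]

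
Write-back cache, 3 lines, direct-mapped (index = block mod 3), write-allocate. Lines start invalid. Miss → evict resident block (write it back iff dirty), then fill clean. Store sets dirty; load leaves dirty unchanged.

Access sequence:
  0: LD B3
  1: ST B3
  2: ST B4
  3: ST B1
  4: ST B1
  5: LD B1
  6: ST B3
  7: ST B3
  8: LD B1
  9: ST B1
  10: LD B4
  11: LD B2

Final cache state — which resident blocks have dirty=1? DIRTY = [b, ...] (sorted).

0: R B3 -> L0 miss  d=-]
1: W B3 -> L0 hit  d=D]
2: W B4 -> L1 miss  d=D]
3: W B1 -> L1 miss wb->B4  d=D]
4: W B1 -> L1 hit  d=D]
5: R B1 -> L1 hit  d=D]
6: W B3 -> L0 hit  d=D]
7: W B3 -> L0 hit  d=D]
8: R B1 -> L1 hit  d=D]
9: W B1 -> L1 hit  d=D]
10: R B4 -> L1 miss wb->B1  d=-]
11: R B2 -> L2 miss  d=-]

DIRTY = [3]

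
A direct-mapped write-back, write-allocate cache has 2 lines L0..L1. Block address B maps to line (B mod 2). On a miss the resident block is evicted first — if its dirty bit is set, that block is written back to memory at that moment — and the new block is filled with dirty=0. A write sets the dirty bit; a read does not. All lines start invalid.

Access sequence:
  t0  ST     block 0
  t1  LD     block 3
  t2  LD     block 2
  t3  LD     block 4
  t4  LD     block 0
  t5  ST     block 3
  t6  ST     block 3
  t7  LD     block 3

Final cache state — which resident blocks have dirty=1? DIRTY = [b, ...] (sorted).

0: W B0 -> L0 miss  d=D]
1: R B3 -> L1 miss  d=-]
2: R B2 -> L0 miss wb->B0  d=-]
3: R B4 -> L0 miss  d=-]
4: R B0 -> L0 miss  d=-]
5: W B3 -> L1 hit  d=D]
6: W B3 -> L1 hit  d=D]
7: R B3 -> L1 hit  d=D]

DIRTY = [3]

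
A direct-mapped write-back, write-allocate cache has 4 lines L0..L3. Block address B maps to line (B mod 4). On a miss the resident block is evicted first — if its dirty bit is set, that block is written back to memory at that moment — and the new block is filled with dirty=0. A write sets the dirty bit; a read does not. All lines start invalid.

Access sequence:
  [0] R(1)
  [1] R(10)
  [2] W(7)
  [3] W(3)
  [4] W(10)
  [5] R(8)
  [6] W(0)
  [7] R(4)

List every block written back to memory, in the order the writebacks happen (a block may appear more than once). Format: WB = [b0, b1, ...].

WB = [7, 0]

  0 | R B1 → L1 miss [-]
  1 | R B10 → L2 miss [-]
  2 | W B7 → L3 miss [D]
  3 | W B3 → L3 miss wb→B7 [D]
  4 | W B10 → L2 hit [D]
  5 | R B8 → L0 miss [-]
  6 | W B0 → L0 miss [D]
  7 | R B4 → L0 miss wb→B0 [-]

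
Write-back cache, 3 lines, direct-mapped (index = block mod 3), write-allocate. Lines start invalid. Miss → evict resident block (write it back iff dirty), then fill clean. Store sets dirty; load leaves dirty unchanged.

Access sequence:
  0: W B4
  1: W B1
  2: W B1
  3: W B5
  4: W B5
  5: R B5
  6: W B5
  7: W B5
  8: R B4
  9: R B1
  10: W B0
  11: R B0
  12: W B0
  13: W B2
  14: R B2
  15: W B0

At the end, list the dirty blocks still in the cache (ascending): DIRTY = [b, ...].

DIRTY = [0, 2]

0: W B4 -> L1 miss  d=D]
1: W B1 -> L1 miss wb->B4  d=D]
2: W B1 -> L1 hit  d=D]
3: W B5 -> L2 miss  d=D]
4: W B5 -> L2 hit  d=D]
5: R B5 -> L2 hit  d=D]
6: W B5 -> L2 hit  d=D]
7: W B5 -> L2 hit  d=D]
8: R B4 -> L1 miss wb->B1  d=-]
9: R B1 -> L1 miss  d=-]
10: W B0 -> L0 miss  d=D]
11: R B0 -> L0 hit  d=D]
12: W B0 -> L0 hit  d=D]
13: W B2 -> L2 miss wb->B5  d=D]
14: R B2 -> L2 hit  d=D]
15: W B0 -> L0 hit  d=D]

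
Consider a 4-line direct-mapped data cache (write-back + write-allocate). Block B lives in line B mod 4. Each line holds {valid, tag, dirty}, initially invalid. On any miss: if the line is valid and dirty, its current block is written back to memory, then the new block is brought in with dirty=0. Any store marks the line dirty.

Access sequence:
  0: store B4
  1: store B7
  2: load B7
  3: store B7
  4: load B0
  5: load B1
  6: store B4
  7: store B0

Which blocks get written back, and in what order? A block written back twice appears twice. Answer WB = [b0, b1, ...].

0: W B4 -> L0 miss  d=D]
1: W B7 -> L3 miss  d=D]
2: R B7 -> L3 hit  d=D]
3: W B7 -> L3 hit  d=D]
4: R B0 -> L0 miss wb->B4  d=-]
5: R B1 -> L1 miss  d=-]
6: W B4 -> L0 miss  d=D]
7: W B0 -> L0 miss wb->B4  d=D]

WB = [4, 4]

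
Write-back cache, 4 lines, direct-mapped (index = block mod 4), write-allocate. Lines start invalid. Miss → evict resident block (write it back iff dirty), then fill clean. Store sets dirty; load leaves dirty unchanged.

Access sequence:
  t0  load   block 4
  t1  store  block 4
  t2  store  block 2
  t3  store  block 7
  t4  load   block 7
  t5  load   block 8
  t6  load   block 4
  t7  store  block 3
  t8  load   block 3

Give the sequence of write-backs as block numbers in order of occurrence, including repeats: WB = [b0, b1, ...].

0: R B4 -> L0 miss  d=-]
1: W B4 -> L0 hit  d=D]
2: W B2 -> L2 miss  d=D]
3: W B7 -> L3 miss  d=D]
4: R B7 -> L3 hit  d=D]
5: R B8 -> L0 miss wb->B4  d=-]
6: R B4 -> L0 miss  d=-]
7: W B3 -> L3 miss wb->B7  d=D]
8: R B3 -> L3 hit  d=D]

WB = [4, 7]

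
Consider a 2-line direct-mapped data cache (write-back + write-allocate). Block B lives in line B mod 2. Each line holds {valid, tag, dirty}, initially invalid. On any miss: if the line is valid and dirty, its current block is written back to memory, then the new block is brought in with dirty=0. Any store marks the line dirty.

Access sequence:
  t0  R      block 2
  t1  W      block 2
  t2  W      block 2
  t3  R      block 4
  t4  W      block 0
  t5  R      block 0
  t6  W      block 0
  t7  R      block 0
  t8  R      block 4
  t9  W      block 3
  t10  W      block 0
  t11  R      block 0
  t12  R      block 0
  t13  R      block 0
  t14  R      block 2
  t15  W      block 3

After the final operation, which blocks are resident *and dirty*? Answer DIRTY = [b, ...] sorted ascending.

DIRTY = [3]

0: R B2 -> L0 miss  d=-]
1: W B2 -> L0 hit  d=D]
2: W B2 -> L0 hit  d=D]
3: R B4 -> L0 miss wb->B2  d=-]
4: W B0 -> L0 miss  d=D]
5: R B0 -> L0 hit  d=D]
6: W B0 -> L0 hit  d=D]
7: R B0 -> L0 hit  d=D]
8: R B4 -> L0 miss wb->B0  d=-]
9: W B3 -> L1 miss  d=D]
10: W B0 -> L0 miss  d=D]
11: R B0 -> L0 hit  d=D]
12: R B0 -> L0 hit  d=D]
13: R B0 -> L0 hit  d=D]
14: R B2 -> L0 miss wb->B0  d=-]
15: W B3 -> L1 hit  d=D]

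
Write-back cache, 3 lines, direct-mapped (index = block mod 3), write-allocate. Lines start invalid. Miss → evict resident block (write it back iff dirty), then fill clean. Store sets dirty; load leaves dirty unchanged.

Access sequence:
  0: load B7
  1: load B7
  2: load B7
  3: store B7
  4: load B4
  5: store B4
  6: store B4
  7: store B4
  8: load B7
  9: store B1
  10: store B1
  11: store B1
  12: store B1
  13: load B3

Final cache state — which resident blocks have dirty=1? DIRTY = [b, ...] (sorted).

0: R B7 -> L1 miss  d=-]
1: R B7 -> L1 hit  d=-]
2: R B7 -> L1 hit  d=-]
3: W B7 -> L1 hit  d=D]
4: R B4 -> L1 miss wb->B7  d=-]
5: W B4 -> L1 hit  d=D]
6: W B4 -> L1 hit  d=D]
7: W B4 -> L1 hit  d=D]
8: R B7 -> L1 miss wb->B4  d=-]
9: W B1 -> L1 miss  d=D]
10: W B1 -> L1 hit  d=D]
11: W B1 -> L1 hit  d=D]
12: W B1 -> L1 hit  d=D]
13: R B3 -> L0 miss  d=-]

DIRTY = [1]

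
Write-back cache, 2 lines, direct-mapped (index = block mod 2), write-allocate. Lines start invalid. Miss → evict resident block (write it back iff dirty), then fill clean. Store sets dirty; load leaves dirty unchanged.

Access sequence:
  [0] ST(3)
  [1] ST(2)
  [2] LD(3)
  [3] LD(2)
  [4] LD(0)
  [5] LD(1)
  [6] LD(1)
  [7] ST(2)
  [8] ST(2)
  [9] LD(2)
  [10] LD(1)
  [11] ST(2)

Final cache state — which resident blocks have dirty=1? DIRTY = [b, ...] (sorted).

DIRTY = [2]

  0 | W B3 → L1 miss [D]
  1 | W B2 → L0 miss [D]
  2 | R B3 → L1 hit [D]
  3 | R B2 → L0 hit [D]
  4 | R B0 → L0 miss wb→B2 [-]
  5 | R B1 → L1 miss wb→B3 [-]
  6 | R B1 → L1 hit [-]
  7 | W B2 → L0 miss [D]
  8 | W B2 → L0 hit [D]
  9 | R B2 → L0 hit [D]
  10 | R B1 → L1 hit [-]
  11 | W B2 → L0 hit [D]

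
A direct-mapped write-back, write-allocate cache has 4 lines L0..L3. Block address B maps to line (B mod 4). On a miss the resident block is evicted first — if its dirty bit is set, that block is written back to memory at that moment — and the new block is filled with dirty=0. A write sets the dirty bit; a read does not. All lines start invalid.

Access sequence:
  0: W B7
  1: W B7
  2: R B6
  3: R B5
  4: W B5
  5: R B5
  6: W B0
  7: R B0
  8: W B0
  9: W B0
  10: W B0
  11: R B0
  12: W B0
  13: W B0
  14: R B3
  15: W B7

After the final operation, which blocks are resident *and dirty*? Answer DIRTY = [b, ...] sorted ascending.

  0 | W B7 → L3 miss [D]
  1 | W B7 → L3 hit [D]
  2 | R B6 → L2 miss [-]
  3 | R B5 → L1 miss [-]
  4 | W B5 → L1 hit [D]
  5 | R B5 → L1 hit [D]
  6 | W B0 → L0 miss [D]
  7 | R B0 → L0 hit [D]
  8 | W B0 → L0 hit [D]
  9 | W B0 → L0 hit [D]
  10 | W B0 → L0 hit [D]
  11 | R B0 → L0 hit [D]
  12 | W B0 → L0 hit [D]
  13 | W B0 → L0 hit [D]
  14 | R B3 → L3 miss wb→B7 [-]
  15 | W B7 → L3 miss [D]

DIRTY = [0, 5, 7]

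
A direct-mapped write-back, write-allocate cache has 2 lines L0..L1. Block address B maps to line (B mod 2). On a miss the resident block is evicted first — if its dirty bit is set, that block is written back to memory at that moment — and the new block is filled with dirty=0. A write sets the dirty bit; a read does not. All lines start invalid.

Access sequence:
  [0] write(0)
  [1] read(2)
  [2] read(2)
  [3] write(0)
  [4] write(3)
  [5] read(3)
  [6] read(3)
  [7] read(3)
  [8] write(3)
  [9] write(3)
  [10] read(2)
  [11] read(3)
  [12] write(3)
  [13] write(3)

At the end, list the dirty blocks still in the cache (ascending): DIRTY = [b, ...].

DIRTY = [3]

0: W B0 → L0 miss [D]
1: R B2 → L0 miss wb→B0 [-]
2: R B2 → L0 hit [-]
3: W B0 → L0 miss [D]
4: W B3 → L1 miss [D]
5: R B3 → L1 hit [D]
6: R B3 → L1 hit [D]
7: R B3 → L1 hit [D]
8: W B3 → L1 hit [D]
9: W B3 → L1 hit [D]
10: R B2 → L0 miss wb→B0 [-]
11: R B3 → L1 hit [D]
12: W B3 → L1 hit [D]
13: W B3 → L1 hit [D]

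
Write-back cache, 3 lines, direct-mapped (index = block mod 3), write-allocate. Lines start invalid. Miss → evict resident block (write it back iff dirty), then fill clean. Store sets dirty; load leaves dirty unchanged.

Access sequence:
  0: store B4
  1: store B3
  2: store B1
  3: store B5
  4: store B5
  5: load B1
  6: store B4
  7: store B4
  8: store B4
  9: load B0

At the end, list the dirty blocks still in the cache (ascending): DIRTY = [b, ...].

0: W B4 -> L1 miss  d=D]
1: W B3 -> L0 miss  d=D]
2: W B1 -> L1 miss wb->B4  d=D]
3: W B5 -> L2 miss  d=D]
4: W B5 -> L2 hit  d=D]
5: R B1 -> L1 hit  d=D]
6: W B4 -> L1 miss wb->B1  d=D]
7: W B4 -> L1 hit  d=D]
8: W B4 -> L1 hit  d=D]
9: R B0 -> L0 miss wb->B3  d=-]

DIRTY = [4, 5]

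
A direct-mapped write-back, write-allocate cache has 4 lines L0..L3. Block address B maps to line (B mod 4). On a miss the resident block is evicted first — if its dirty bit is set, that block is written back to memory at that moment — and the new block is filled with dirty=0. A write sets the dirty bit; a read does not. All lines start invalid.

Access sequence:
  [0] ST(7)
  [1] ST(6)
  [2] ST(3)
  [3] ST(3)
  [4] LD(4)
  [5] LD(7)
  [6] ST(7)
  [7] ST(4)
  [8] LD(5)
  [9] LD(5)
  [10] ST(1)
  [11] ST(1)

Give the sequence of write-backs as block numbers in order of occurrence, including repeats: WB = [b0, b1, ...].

WB = [7, 3]

0: W B7 -> L3 miss  d=D]
1: W B6 -> L2 miss  d=D]
2: W B3 -> L3 miss wb->B7  d=D]
3: W B3 -> L3 hit  d=D]
4: R B4 -> L0 miss  d=-]
5: R B7 -> L3 miss wb->B3  d=-]
6: W B7 -> L3 hit  d=D]
7: W B4 -> L0 hit  d=D]
8: R B5 -> L1 miss  d=-]
9: R B5 -> L1 hit  d=-]
10: W B1 -> L1 miss  d=D]
11: W B1 -> L1 hit  d=D]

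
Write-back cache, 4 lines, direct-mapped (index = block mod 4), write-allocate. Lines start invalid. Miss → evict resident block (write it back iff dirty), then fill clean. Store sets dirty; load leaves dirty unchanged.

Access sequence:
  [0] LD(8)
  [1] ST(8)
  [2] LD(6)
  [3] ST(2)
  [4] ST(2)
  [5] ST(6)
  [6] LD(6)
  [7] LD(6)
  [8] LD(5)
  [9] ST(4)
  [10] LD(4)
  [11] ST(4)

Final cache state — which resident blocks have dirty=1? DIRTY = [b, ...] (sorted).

0: R B8 → L0 miss [-]
1: W B8 → L0 hit [D]
2: R B6 → L2 miss [-]
3: W B2 → L2 miss [D]
4: W B2 → L2 hit [D]
5: W B6 → L2 miss wb→B2 [D]
6: R B6 → L2 hit [D]
7: R B6 → L2 hit [D]
8: R B5 → L1 miss [-]
9: W B4 → L0 miss wb→B8 [D]
10: R B4 → L0 hit [D]
11: W B4 → L0 hit [D]

DIRTY = [4, 6]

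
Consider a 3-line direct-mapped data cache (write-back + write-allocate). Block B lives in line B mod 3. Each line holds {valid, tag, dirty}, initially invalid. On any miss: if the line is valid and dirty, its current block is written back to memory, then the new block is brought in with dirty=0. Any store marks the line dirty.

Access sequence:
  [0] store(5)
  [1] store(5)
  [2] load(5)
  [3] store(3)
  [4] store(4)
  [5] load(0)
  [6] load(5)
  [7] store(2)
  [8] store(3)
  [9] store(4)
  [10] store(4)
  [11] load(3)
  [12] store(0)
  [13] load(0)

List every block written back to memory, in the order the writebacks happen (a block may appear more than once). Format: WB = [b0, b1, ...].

WB = [3, 5, 3]

0: W B5 → L2 miss [D]
1: W B5 → L2 hit [D]
2: R B5 → L2 hit [D]
3: W B3 → L0 miss [D]
4: W B4 → L1 miss [D]
5: R B0 → L0 miss wb→B3 [-]
6: R B5 → L2 hit [D]
7: W B2 → L2 miss wb→B5 [D]
8: W B3 → L0 miss [D]
9: W B4 → L1 hit [D]
10: W B4 → L1 hit [D]
11: R B3 → L0 hit [D]
12: W B0 → L0 miss wb→B3 [D]
13: R B0 → L0 hit [D]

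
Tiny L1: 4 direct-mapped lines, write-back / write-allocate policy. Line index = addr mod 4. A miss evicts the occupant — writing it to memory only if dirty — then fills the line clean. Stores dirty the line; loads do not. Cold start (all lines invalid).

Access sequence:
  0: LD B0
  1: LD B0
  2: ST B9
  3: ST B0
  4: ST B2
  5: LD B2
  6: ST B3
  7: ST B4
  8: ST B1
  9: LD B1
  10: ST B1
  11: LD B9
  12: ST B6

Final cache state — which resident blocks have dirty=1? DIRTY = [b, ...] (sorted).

DIRTY = [3, 4, 6]

0: R B0 → L0 miss [-]
1: R B0 → L0 hit [-]
2: W B9 → L1 miss [D]
3: W B0 → L0 hit [D]
4: W B2 → L2 miss [D]
5: R B2 → L2 hit [D]
6: W B3 → L3 miss [D]
7: W B4 → L0 miss wb→B0 [D]
8: W B1 → L1 miss wb→B9 [D]
9: R B1 → L1 hit [D]
10: W B1 → L1 hit [D]
11: R B9 → L1 miss wb→B1 [-]
12: W B6 → L2 miss wb→B2 [D]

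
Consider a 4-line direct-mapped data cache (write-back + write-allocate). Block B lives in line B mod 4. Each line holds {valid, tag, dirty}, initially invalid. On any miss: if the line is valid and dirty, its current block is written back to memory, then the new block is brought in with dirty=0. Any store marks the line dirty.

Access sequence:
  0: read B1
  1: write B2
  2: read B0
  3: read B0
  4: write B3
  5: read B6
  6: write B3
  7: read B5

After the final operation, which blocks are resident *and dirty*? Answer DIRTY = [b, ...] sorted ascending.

DIRTY = [3]

0: R B1 → L1 miss [-]
1: W B2 → L2 miss [D]
2: R B0 → L0 miss [-]
3: R B0 → L0 hit [-]
4: W B3 → L3 miss [D]
5: R B6 → L2 miss wb→B2 [-]
6: W B3 → L3 hit [D]
7: R B5 → L1 miss [-]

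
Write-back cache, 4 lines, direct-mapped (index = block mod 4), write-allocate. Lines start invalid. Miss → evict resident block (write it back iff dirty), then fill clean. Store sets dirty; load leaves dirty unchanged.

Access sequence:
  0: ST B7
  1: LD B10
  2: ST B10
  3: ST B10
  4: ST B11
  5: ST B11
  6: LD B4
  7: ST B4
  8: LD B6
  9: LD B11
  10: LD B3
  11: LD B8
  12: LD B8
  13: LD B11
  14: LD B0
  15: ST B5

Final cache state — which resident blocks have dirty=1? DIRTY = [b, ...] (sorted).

DIRTY = [5]

0: W B7 -> L3 miss  d=D]
1: R B10 -> L2 miss  d=-]
2: W B10 -> L2 hit  d=D]
3: W B10 -> L2 hit  d=D]
4: W B11 -> L3 miss wb->B7  d=D]
5: W B11 -> L3 hit  d=D]
6: R B4 -> L0 miss  d=-]
7: W B4 -> L0 hit  d=D]
8: R B6 -> L2 miss wb->B10  d=-]
9: R B11 -> L3 hit  d=D]
10: R B3 -> L3 miss wb->B11  d=-]
11: R B8 -> L0 miss wb->B4  d=-]
12: R B8 -> L0 hit  d=-]
13: R B11 -> L3 miss  d=-]
14: R B0 -> L0 miss  d=-]
15: W B5 -> L1 miss  d=D]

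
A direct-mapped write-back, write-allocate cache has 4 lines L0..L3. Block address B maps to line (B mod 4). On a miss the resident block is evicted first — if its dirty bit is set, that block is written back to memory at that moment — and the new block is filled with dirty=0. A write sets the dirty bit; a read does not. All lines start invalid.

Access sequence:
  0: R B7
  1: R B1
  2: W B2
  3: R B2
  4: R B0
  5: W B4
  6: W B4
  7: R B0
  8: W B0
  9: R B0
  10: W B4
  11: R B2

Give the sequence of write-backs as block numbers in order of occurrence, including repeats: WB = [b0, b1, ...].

0: R B7 -> L3 miss  d=-]
1: R B1 -> L1 miss  d=-]
2: W B2 -> L2 miss  d=D]
3: R B2 -> L2 hit  d=D]
4: R B0 -> L0 miss  d=-]
5: W B4 -> L0 miss  d=D]
6: W B4 -> L0 hit  d=D]
7: R B0 -> L0 miss wb->B4  d=-]
8: W B0 -> L0 hit  d=D]
9: R B0 -> L0 hit  d=D]
10: W B4 -> L0 miss wb->B0  d=D]
11: R B2 -> L2 hit  d=D]

WB = [4, 0]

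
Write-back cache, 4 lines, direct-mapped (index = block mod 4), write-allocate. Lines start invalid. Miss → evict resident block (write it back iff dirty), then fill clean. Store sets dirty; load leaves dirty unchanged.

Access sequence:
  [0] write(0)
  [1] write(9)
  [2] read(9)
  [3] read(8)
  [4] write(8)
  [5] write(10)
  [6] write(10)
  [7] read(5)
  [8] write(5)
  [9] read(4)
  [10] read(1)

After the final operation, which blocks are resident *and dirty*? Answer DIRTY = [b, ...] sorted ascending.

DIRTY = [10]

0: W B0 -> L0 miss  d=D]
1: W B9 -> L1 miss  d=D]
2: R B9 -> L1 hit  d=D]
3: R B8 -> L0 miss wb->B0  d=-]
4: W B8 -> L0 hit  d=D]
5: W B10 -> L2 miss  d=D]
6: W B10 -> L2 hit  d=D]
7: R B5 -> L1 miss wb->B9  d=-]
8: W B5 -> L1 hit  d=D]
9: R B4 -> L0 miss wb->B8  d=-]
10: R B1 -> L1 miss wb->B5  d=-]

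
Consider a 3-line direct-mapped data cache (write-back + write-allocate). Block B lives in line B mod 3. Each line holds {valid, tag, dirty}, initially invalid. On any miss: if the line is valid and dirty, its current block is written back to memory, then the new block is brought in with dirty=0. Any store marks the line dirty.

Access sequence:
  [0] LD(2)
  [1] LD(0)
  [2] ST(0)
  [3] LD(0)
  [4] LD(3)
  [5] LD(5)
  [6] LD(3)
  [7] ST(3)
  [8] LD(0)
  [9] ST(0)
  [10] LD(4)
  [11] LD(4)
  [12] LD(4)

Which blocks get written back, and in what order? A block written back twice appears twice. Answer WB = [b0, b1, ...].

0: R B2 -> L2 miss  d=-]
1: R B0 -> L0 miss  d=-]
2: W B0 -> L0 hit  d=D]
3: R B0 -> L0 hit  d=D]
4: R B3 -> L0 miss wb->B0  d=-]
5: R B5 -> L2 miss  d=-]
6: R B3 -> L0 hit  d=-]
7: W B3 -> L0 hit  d=D]
8: R B0 -> L0 miss wb->B3  d=-]
9: W B0 -> L0 hit  d=D]
10: R B4 -> L1 miss  d=-]
11: R B4 -> L1 hit  d=-]
12: R B4 -> L1 hit  d=-]

WB = [0, 3]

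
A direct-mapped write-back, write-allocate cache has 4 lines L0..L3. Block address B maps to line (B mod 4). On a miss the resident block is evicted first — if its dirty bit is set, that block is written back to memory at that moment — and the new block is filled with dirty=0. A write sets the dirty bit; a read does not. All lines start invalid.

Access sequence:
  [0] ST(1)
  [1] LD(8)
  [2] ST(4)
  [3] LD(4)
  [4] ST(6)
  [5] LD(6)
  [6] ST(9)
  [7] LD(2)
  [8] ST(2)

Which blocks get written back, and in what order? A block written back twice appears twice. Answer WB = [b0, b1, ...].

WB = [1, 6]

0: W B1 → L1 miss [D]
1: R B8 → L0 miss [-]
2: W B4 → L0 miss [D]
3: R B4 → L0 hit [D]
4: W B6 → L2 miss [D]
5: R B6 → L2 hit [D]
6: W B9 → L1 miss wb→B1 [D]
7: R B2 → L2 miss wb→B6 [-]
8: W B2 → L2 hit [D]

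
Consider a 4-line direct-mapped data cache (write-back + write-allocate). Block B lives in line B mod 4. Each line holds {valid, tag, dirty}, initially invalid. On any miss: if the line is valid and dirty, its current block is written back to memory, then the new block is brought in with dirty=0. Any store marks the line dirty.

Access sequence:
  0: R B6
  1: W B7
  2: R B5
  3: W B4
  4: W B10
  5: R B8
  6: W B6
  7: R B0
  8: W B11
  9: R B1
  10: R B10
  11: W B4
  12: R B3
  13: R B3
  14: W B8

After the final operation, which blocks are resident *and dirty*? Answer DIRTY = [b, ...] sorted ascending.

0: R B6 -> L2 miss  d=-]
1: W B7 -> L3 miss  d=D]
2: R B5 -> L1 miss  d=-]
3: W B4 -> L0 miss  d=D]
4: W B10 -> L2 miss  d=D]
5: R B8 -> L0 miss wb->B4  d=-]
6: W B6 -> L2 miss wb->B10  d=D]
7: R B0 -> L0 miss  d=-]
8: W B11 -> L3 miss wb->B7  d=D]
9: R B1 -> L1 miss  d=-]
10: R B10 -> L2 miss wb->B6  d=-]
11: W B4 -> L0 miss  d=D]
12: R B3 -> L3 miss wb->B11  d=-]
13: R B3 -> L3 hit  d=-]
14: W B8 -> L0 miss wb->B4  d=D]

DIRTY = [8]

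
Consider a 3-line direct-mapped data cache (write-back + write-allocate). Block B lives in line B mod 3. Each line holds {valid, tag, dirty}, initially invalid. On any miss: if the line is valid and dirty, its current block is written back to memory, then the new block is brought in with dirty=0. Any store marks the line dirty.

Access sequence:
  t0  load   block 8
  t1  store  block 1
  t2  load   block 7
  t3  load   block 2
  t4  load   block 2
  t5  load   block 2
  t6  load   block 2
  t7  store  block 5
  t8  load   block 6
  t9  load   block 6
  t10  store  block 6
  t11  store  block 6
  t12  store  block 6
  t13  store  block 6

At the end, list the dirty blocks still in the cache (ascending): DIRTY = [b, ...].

0: R B8 -> L2 miss  d=-]
1: W B1 -> L1 miss  d=D]
2: R B7 -> L1 miss wb->B1  d=-]
3: R B2 -> L2 miss  d=-]
4: R B2 -> L2 hit  d=-]
5: R B2 -> L2 hit  d=-]
6: R B2 -> L2 hit  d=-]
7: W B5 -> L2 miss  d=D]
8: R B6 -> L0 miss  d=-]
9: R B6 -> L0 hit  d=-]
10: W B6 -> L0 hit  d=D]
11: W B6 -> L0 hit  d=D]
12: W B6 -> L0 hit  d=D]
13: W B6 -> L0 hit  d=D]

DIRTY = [5, 6]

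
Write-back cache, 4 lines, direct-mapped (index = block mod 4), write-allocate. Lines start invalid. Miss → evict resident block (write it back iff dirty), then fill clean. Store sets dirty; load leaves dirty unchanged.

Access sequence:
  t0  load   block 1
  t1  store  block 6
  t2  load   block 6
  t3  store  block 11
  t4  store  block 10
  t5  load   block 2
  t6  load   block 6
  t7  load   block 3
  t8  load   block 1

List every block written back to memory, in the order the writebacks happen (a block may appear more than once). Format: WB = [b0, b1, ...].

WB = [6, 10, 11]

  0 | R B1 → L1 miss [-]
  1 | W B6 → L2 miss [D]
  2 | R B6 → L2 hit [D]
  3 | W B11 → L3 miss [D]
  4 | W B10 → L2 miss wb→B6 [D]
  5 | R B2 → L2 miss wb→B10 [-]
  6 | R B6 → L2 miss [-]
  7 | R B3 → L3 miss wb→B11 [-]
  8 | R B1 → L1 hit [-]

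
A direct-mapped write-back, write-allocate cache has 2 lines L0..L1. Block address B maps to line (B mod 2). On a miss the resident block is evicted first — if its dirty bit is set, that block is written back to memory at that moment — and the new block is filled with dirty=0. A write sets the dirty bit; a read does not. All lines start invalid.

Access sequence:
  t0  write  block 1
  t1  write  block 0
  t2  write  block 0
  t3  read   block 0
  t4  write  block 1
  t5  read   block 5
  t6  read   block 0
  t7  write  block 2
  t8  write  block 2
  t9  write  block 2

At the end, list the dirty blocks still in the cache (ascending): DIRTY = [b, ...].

DIRTY = [2]

  0 | W B1 → L1 miss [D]
  1 | W B0 → L0 miss [D]
  2 | W B0 → L0 hit [D]
  3 | R B0 → L0 hit [D]
  4 | W B1 → L1 hit [D]
  5 | R B5 → L1 miss wb→B1 [-]
  6 | R B0 → L0 hit [D]
  7 | W B2 → L0 miss wb→B0 [D]
  8 | W B2 → L0 hit [D]
  9 | W B2 → L0 hit [D]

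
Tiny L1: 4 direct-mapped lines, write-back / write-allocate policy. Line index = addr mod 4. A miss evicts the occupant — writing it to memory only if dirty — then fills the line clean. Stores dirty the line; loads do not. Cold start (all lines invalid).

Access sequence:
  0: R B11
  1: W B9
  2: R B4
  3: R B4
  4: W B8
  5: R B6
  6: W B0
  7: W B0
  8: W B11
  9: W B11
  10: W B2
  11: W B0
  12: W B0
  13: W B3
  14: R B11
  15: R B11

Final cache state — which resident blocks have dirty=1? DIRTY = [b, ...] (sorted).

0: R B11 -> L3 miss  d=-]
1: W B9 -> L1 miss  d=D]
2: R B4 -> L0 miss  d=-]
3: R B4 -> L0 hit  d=-]
4: W B8 -> L0 miss  d=D]
5: R B6 -> L2 miss  d=-]
6: W B0 -> L0 miss wb->B8  d=D]
7: W B0 -> L0 hit  d=D]
8: W B11 -> L3 hit  d=D]
9: W B11 -> L3 hit  d=D]
10: W B2 -> L2 miss  d=D]
11: W B0 -> L0 hit  d=D]
12: W B0 -> L0 hit  d=D]
13: W B3 -> L3 miss wb->B11  d=D]
14: R B11 -> L3 miss wb->B3  d=-]
15: R B11 -> L3 hit  d=-]

DIRTY = [0, 2, 9]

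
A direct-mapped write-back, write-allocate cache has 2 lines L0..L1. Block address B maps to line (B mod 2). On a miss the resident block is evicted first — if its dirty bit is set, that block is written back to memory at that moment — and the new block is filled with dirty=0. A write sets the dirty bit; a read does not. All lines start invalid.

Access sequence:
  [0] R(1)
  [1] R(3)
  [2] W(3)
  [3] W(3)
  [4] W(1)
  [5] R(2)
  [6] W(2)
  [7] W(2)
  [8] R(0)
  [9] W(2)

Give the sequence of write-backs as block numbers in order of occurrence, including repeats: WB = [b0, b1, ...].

0: R B1 -> L1 miss  d=-]
1: R B3 -> L1 miss  d=-]
2: W B3 -> L1 hit  d=D]
3: W B3 -> L1 hit  d=D]
4: W B1 -> L1 miss wb->B3  d=D]
5: R B2 -> L0 miss  d=-]
6: W B2 -> L0 hit  d=D]
7: W B2 -> L0 hit  d=D]
8: R B0 -> L0 miss wb->B2  d=-]
9: W B2 -> L0 miss  d=D]

WB = [3, 2]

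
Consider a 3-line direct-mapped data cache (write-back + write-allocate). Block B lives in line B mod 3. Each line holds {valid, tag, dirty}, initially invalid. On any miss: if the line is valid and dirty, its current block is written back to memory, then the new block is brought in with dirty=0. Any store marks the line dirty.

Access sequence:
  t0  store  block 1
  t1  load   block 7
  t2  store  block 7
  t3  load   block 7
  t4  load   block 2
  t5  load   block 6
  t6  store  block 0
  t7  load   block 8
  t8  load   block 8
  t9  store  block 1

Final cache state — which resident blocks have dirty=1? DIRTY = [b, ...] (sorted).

0: W B1 -> L1 miss  d=D]
1: R B7 -> L1 miss wb->B1  d=-]
2: W B7 -> L1 hit  d=D]
3: R B7 -> L1 hit  d=D]
4: R B2 -> L2 miss  d=-]
5: R B6 -> L0 miss  d=-]
6: W B0 -> L0 miss  d=D]
7: R B8 -> L2 miss  d=-]
8: R B8 -> L2 hit  d=-]
9: W B1 -> L1 miss wb->B7  d=D]

DIRTY = [0, 1]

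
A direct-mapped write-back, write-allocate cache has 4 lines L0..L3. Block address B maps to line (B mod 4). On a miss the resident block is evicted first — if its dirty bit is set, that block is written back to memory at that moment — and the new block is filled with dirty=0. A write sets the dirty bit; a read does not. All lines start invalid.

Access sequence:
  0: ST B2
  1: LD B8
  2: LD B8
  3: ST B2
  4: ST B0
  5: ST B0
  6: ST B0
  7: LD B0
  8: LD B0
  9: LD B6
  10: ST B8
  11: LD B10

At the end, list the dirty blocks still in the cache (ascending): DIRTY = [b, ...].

0: W B2 -> L2 miss  d=D]
1: R B8 -> L0 miss  d=-]
2: R B8 -> L0 hit  d=-]
3: W B2 -> L2 hit  d=D]
4: W B0 -> L0 miss  d=D]
5: W B0 -> L0 hit  d=D]
6: W B0 -> L0 hit  d=D]
7: R B0 -> L0 hit  d=D]
8: R B0 -> L0 hit  d=D]
9: R B6 -> L2 miss wb->B2  d=-]
10: W B8 -> L0 miss wb->B0  d=D]
11: R B10 -> L2 miss  d=-]

DIRTY = [8]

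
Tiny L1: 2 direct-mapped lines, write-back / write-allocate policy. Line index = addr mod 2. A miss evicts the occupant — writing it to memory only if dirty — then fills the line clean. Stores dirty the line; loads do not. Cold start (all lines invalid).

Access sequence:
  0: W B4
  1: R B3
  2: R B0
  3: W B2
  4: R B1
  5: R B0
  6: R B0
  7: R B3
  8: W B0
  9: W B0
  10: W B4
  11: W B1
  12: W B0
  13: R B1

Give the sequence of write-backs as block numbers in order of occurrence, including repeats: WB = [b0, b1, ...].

WB = [4, 2, 0, 4]

  0 | W B4 → L0 miss [D]
  1 | R B3 → L1 miss [-]
  2 | R B0 → L0 miss wb→B4 [-]
  3 | W B2 → L0 miss [D]
  4 | R B1 → L1 miss [-]
  5 | R B0 → L0 miss wb→B2 [-]
  6 | R B0 → L0 hit [-]
  7 | R B3 → L1 miss [-]
  8 | W B0 → L0 hit [D]
  9 | W B0 → L0 hit [D]
  10 | W B4 → L0 miss wb→B0 [D]
  11 | W B1 → L1 miss [D]
  12 | W B0 → L0 miss wb→B4 [D]
  13 | R B1 → L1 hit [D]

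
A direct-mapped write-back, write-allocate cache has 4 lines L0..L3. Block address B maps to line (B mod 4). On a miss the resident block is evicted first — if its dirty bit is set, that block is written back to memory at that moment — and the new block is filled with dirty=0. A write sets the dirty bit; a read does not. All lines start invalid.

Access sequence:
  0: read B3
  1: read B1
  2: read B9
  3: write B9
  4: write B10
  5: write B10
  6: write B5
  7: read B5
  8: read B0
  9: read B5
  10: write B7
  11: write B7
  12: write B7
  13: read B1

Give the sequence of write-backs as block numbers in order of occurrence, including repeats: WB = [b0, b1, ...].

  0 | R B3 → L3 miss [-]
  1 | R B1 → L1 miss [-]
  2 | R B9 → L1 miss [-]
  3 | W B9 → L1 hit [D]
  4 | W B10 → L2 miss [D]
  5 | W B10 → L2 hit [D]
  6 | W B5 → L1 miss wb→B9 [D]
  7 | R B5 → L1 hit [D]
  8 | R B0 → L0 miss [-]
  9 | R B5 → L1 hit [D]
  10 | W B7 → L3 miss [D]
  11 | W B7 → L3 hit [D]
  12 | W B7 → L3 hit [D]
  13 | R B1 → L1 miss wb→B5 [-]

WB = [9, 5]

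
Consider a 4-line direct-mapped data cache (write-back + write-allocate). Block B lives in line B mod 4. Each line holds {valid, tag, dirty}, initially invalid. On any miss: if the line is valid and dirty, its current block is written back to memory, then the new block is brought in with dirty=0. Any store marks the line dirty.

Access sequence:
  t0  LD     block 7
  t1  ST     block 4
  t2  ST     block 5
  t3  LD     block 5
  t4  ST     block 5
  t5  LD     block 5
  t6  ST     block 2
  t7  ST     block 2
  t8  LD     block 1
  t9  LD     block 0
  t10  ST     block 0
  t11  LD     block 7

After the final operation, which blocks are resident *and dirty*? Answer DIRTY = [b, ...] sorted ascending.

DIRTY = [0, 2]

  0 | R B7 → L3 miss [-]
  1 | W B4 → L0 miss [D]
  2 | W B5 → L1 miss [D]
  3 | R B5 → L1 hit [D]
  4 | W B5 → L1 hit [D]
  5 | R B5 → L1 hit [D]
  6 | W B2 → L2 miss [D]
  7 | W B2 → L2 hit [D]
  8 | R B1 → L1 miss wb→B5 [-]
  9 | R B0 → L0 miss wb→B4 [-]
  10 | W B0 → L0 hit [D]
  11 | R B7 → L3 hit [-]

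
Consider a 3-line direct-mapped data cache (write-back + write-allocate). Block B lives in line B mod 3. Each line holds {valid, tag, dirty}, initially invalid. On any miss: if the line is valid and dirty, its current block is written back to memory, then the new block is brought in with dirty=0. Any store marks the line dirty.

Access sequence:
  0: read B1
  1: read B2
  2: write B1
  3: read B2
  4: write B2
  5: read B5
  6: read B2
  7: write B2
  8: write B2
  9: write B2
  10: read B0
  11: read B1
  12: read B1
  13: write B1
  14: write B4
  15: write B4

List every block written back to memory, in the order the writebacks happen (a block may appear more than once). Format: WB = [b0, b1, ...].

0: R B1 → L1 miss [-]
1: R B2 → L2 miss [-]
2: W B1 → L1 hit [D]
3: R B2 → L2 hit [-]
4: W B2 → L2 hit [D]
5: R B5 → L2 miss wb→B2 [-]
6: R B2 → L2 miss [-]
7: W B2 → L2 hit [D]
8: W B2 → L2 hit [D]
9: W B2 → L2 hit [D]
10: R B0 → L0 miss [-]
11: R B1 → L1 hit [D]
12: R B1 → L1 hit [D]
13: W B1 → L1 hit [D]
14: W B4 → L1 miss wb→B1 [D]
15: W B4 → L1 hit [D]

WB = [2, 1]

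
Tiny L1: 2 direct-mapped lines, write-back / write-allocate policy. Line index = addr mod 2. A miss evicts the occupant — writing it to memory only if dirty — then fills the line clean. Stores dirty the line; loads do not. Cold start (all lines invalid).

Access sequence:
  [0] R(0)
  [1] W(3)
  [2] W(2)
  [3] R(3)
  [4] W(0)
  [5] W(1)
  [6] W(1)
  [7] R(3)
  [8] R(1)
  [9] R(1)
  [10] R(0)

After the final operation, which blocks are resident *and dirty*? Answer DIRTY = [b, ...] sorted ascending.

0: R B0 → L0 miss [-]
1: W B3 → L1 miss [D]
2: W B2 → L0 miss [D]
3: R B3 → L1 hit [D]
4: W B0 → L0 miss wb→B2 [D]
5: W B1 → L1 miss wb→B3 [D]
6: W B1 → L1 hit [D]
7: R B3 → L1 miss wb→B1 [-]
8: R B1 → L1 miss [-]
9: R B1 → L1 hit [-]
10: R B0 → L0 hit [D]

DIRTY = [0]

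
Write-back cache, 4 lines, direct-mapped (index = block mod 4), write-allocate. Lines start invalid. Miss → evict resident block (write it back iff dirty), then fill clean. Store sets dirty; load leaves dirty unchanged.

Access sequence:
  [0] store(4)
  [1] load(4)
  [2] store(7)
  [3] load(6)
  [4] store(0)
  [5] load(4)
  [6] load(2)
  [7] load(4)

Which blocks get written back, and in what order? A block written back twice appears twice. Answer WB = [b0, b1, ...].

WB = [4, 0]

  0 | W B4 → L0 miss [D]
  1 | R B4 → L0 hit [D]
  2 | W B7 → L3 miss [D]
  3 | R B6 → L2 miss [-]
  4 | W B0 → L0 miss wb→B4 [D]
  5 | R B4 → L0 miss wb→B0 [-]
  6 | R B2 → L2 miss [-]
  7 | R B4 → L0 hit [-]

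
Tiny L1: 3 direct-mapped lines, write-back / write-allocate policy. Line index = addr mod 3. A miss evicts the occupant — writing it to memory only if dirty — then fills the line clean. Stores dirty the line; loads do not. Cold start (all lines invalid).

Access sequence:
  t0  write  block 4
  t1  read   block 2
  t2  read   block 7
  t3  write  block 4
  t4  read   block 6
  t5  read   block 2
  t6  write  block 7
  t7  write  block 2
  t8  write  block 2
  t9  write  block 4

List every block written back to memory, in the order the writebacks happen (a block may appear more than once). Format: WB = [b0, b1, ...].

0: W B4 -> L1 miss  d=D]
1: R B2 -> L2 miss  d=-]
2: R B7 -> L1 miss wb->B4  d=-]
3: W B4 -> L1 miss  d=D]
4: R B6 -> L0 miss  d=-]
5: R B2 -> L2 hit  d=-]
6: W B7 -> L1 miss wb->B4  d=D]
7: W B2 -> L2 hit  d=D]
8: W B2 -> L2 hit  d=D]
9: W B4 -> L1 miss wb->B7  d=D]

WB = [4, 4, 7]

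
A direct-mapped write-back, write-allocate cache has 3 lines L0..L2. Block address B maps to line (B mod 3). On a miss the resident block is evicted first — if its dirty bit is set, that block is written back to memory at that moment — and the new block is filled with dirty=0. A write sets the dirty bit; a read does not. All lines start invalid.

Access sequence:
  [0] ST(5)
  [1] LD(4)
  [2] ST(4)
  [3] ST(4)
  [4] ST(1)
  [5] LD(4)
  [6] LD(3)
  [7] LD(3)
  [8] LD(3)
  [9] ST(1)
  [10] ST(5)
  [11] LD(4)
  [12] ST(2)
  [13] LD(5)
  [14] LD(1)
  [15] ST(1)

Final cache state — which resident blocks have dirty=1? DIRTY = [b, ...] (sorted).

  0 | W B5 → L2 miss [D]
  1 | R B4 → L1 miss [-]
  2 | W B4 → L1 hit [D]
  3 | W B4 → L1 hit [D]
  4 | W B1 → L1 miss wb→B4 [D]
  5 | R B4 → L1 miss wb→B1 [-]
  6 | R B3 → L0 miss [-]
  7 | R B3 → L0 hit [-]
  8 | R B3 → L0 hit [-]
  9 | W B1 → L1 miss [D]
  10 | W B5 → L2 hit [D]
  11 | R B4 → L1 miss wb→B1 [-]
  12 | W B2 → L2 miss wb→B5 [D]
  13 | R B5 → L2 miss wb→B2 [-]
  14 | R B1 → L1 miss [-]
  15 | W B1 → L1 hit [D]

DIRTY = [1]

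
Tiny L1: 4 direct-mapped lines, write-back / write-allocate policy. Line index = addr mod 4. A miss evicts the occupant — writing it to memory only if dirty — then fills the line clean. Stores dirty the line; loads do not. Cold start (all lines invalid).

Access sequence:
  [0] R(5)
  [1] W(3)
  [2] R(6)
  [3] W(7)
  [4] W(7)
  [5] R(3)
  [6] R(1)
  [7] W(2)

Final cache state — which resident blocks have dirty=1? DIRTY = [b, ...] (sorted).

0: R B5 → L1 miss [-]
1: W B3 → L3 miss [D]
2: R B6 → L2 miss [-]
3: W B7 → L3 miss wb→B3 [D]
4: W B7 → L3 hit [D]
5: R B3 → L3 miss wb→B7 [-]
6: R B1 → L1 miss [-]
7: W B2 → L2 miss [D]

DIRTY = [2]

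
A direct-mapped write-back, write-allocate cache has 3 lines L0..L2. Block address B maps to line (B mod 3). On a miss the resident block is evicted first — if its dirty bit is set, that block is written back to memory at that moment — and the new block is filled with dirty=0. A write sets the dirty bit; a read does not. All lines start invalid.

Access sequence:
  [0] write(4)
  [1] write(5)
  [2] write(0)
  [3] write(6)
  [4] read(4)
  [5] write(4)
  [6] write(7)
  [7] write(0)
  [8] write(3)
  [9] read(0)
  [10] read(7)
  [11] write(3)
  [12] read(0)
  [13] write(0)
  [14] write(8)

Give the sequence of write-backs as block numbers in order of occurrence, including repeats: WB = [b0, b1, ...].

  0 | W B4 → L1 miss [D]
  1 | W B5 → L2 miss [D]
  2 | W B0 → L0 miss [D]
  3 | W B6 → L0 miss wb→B0 [D]
  4 | R B4 → L1 hit [D]
  5 | W B4 → L1 hit [D]
  6 | W B7 → L1 miss wb→B4 [D]
  7 | W B0 → L0 miss wb→B6 [D]
  8 | W B3 → L0 miss wb→B0 [D]
  9 | R B0 → L0 miss wb→B3 [-]
  10 | R B7 → L1 hit [D]
  11 | W B3 → L0 miss [D]
  12 | R B0 → L0 miss wb→B3 [-]
  13 | W B0 → L0 hit [D]
  14 | W B8 → L2 miss wb→B5 [D]

WB = [0, 4, 6, 0, 3, 3, 5]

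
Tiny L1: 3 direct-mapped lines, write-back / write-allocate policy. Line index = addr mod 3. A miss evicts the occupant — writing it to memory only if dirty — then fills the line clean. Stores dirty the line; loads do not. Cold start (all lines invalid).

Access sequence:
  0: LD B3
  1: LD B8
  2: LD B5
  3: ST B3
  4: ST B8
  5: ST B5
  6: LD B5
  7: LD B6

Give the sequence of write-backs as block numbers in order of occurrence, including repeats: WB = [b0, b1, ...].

WB = [8, 3]

0: R B3 -> L0 miss  d=-]
1: R B8 -> L2 miss  d=-]
2: R B5 -> L2 miss  d=-]
3: W B3 -> L0 hit  d=D]
4: W B8 -> L2 miss  d=D]
5: W B5 -> L2 miss wb->B8  d=D]
6: R B5 -> L2 hit  d=D]
7: R B6 -> L0 miss wb->B3  d=-]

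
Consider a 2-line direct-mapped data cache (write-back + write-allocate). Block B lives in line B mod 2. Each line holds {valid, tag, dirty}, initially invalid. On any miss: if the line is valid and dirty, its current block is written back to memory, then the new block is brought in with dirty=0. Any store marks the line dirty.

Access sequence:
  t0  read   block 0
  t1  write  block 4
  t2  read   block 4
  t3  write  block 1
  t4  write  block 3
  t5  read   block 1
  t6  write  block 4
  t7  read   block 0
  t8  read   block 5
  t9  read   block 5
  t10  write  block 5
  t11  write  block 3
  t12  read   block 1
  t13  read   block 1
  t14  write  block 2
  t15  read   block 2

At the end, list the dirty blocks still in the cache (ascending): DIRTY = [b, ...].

0: R B0 -> L0 miss  d=-]
1: W B4 -> L0 miss  d=D]
2: R B4 -> L0 hit  d=D]
3: W B1 -> L1 miss  d=D]
4: W B3 -> L1 miss wb->B1  d=D]
5: R B1 -> L1 miss wb->B3  d=-]
6: W B4 -> L0 hit  d=D]
7: R B0 -> L0 miss wb->B4  d=-]
8: R B5 -> L1 miss  d=-]
9: R B5 -> L1 hit  d=-]
10: W B5 -> L1 hit  d=D]
11: W B3 -> L1 miss wb->B5  d=D]
12: R B1 -> L1 miss wb->B3  d=-]
13: R B1 -> L1 hit  d=-]
14: W B2 -> L0 miss  d=D]
15: R B2 -> L0 hit  d=D]

DIRTY = [2]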